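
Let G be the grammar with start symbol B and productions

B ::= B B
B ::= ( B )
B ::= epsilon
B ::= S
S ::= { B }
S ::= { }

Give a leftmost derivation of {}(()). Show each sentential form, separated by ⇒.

B ⇒ BB   [B ::= B B]
BB ⇒ SB   [B ::= S]
SB ⇒ {}B   [S ::= { }]
{}B ⇒ {}(B)   [B ::= ( B )]
{}(B) ⇒ {}(BB)   [B ::= B B]
{}(BB) ⇒ {}((B)B)   [B ::= ( B )]
{}((B)B) ⇒ {}(()B)   [B ::= epsilon]
{}(()B) ⇒ {}(())   [B ::= epsilon]

B ⇒ BB ⇒ SB ⇒ {}B ⇒ {}(B) ⇒ {}(BB) ⇒ {}((B)B) ⇒ {}(()B) ⇒ {}(())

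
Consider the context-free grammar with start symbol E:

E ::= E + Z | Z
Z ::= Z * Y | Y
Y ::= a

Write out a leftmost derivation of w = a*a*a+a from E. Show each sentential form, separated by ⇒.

E⇒E+Z⇒Z+Z⇒Z*Y+Z⇒Z*Y*Y+Z⇒Y*Y*Y+Z⇒a*Y*Y+Z⇒a*a*Y+Z⇒a*a*a+Z⇒a*a*a+Y⇒a*a*a+a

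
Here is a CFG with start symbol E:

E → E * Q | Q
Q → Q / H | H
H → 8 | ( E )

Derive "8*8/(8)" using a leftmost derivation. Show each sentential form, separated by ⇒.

E ⇒ E*Q   [E → E * Q]
E*Q ⇒ Q*Q   [E → Q]
Q*Q ⇒ H*Q   [Q → H]
H*Q ⇒ 8*Q   [H → 8]
8*Q ⇒ 8*Q/H   [Q → Q / H]
8*Q/H ⇒ 8*H/H   [Q → H]
8*H/H ⇒ 8*8/H   [H → 8]
8*8/H ⇒ 8*8/(E)   [H → ( E )]
8*8/(E) ⇒ 8*8/(Q)   [E → Q]
8*8/(Q) ⇒ 8*8/(H)   [Q → H]
8*8/(H) ⇒ 8*8/(8)   [H → 8]

E⇒E*Q⇒Q*Q⇒H*Q⇒8*Q⇒8*Q/H⇒8*H/H⇒8*8/H⇒8*8/(E)⇒8*8/(Q)⇒8*8/(H)⇒8*8/(8)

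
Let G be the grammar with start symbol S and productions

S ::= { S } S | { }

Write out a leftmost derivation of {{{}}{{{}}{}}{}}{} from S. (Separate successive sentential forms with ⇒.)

S ⇒ {S}S ⇒ {{S}S}S ⇒ {{{}}S}S ⇒ {{{}}{S}S}S ⇒ {{{}}{{S}S}S}S ⇒ {{{}}{{{}}S}S}S ⇒ {{{}}{{{}}{}}S}S ⇒ {{{}}{{{}}{}}{}}S ⇒ {{{}}{{{}}{}}{}}{}

S ⇒ {S}S   [S ::= { S } S]
{S}S ⇒ {{S}S}S   [S ::= { S } S]
{{S}S}S ⇒ {{{}}S}S   [S ::= { }]
{{{}}S}S ⇒ {{{}}{S}S}S   [S ::= { S } S]
{{{}}{S}S}S ⇒ {{{}}{{S}S}S}S   [S ::= { S } S]
{{{}}{{S}S}S}S ⇒ {{{}}{{{}}S}S}S   [S ::= { }]
{{{}}{{{}}S}S}S ⇒ {{{}}{{{}}{}}S}S   [S ::= { }]
{{{}}{{{}}{}}S}S ⇒ {{{}}{{{}}{}}{}}S   [S ::= { }]
{{{}}{{{}}{}}{}}S ⇒ {{{}}{{{}}{}}{}}{}   [S ::= { }]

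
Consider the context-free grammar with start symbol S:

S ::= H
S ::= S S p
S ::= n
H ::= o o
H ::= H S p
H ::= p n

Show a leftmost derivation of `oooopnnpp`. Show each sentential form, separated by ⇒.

S ⇒ H ⇒ HSp ⇒ HSpSp ⇒ ooSpSp ⇒ ooHpSp ⇒ oooopSp ⇒ oooopSSpp ⇒ oooopnSpp ⇒ oooopnnpp

S ⇒ H   [S ::= H]
H ⇒ HSp   [H ::= H S p]
HSp ⇒ HSpSp   [H ::= H S p]
HSpSp ⇒ ooSpSp   [H ::= o o]
ooSpSp ⇒ ooHpSp   [S ::= H]
ooHpSp ⇒ oooopSp   [H ::= o o]
oooopSp ⇒ oooopSSpp   [S ::= S S p]
oooopSSpp ⇒ oooopnSpp   [S ::= n]
oooopnSpp ⇒ oooopnnpp   [S ::= n]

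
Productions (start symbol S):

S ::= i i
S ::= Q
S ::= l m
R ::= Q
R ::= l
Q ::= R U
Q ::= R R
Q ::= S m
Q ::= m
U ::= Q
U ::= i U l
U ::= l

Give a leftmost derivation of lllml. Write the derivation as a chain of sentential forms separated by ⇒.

S ⇒ Q   [S ::= Q]
Q ⇒ RR   [Q ::= R R]
RR ⇒ QR   [R ::= Q]
QR ⇒ RUR   [Q ::= R U]
RUR ⇒ lUR   [R ::= l]
lUR ⇒ llR   [U ::= l]
llR ⇒ llQ   [R ::= Q]
llQ ⇒ llRU   [Q ::= R U]
llRU ⇒ lllU   [R ::= l]
lllU ⇒ lllQ   [U ::= Q]
lllQ ⇒ lllRU   [Q ::= R U]
lllRU ⇒ lllQU   [R ::= Q]
lllQU ⇒ lllmU   [Q ::= m]
lllmU ⇒ lllml   [U ::= l]

S ⇒ Q ⇒ RR ⇒ QR ⇒ RUR ⇒ lUR ⇒ llR ⇒ llQ ⇒ llRU ⇒ lllU ⇒ lllQ ⇒ lllRU ⇒ lllQU ⇒ lllmU ⇒ lllml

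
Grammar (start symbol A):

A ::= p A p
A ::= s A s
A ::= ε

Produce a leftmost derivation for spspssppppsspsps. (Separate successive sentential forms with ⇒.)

A ⇒ sAs ⇒ spAps ⇒ spsAsps ⇒ spspApsps ⇒ spspsAspsps ⇒ spspssAsspsps ⇒ spspsspApsspsps ⇒ spspssppAppsspsps ⇒ spspssppppsspsps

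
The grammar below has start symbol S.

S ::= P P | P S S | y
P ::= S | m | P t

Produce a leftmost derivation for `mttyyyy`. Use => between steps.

S=>PSS=>SSS=>PSSSS=>PtSSSS=>PttSSSS=>mttSSSS=>mttySSS=>mttyySS=>mttyyyS=>mttyyyy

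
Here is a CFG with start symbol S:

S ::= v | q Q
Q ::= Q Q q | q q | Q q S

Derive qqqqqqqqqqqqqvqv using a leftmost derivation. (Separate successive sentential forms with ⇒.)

S ⇒ qQ ⇒ qQqS ⇒ qQqSqS ⇒ qQQqqSqS ⇒ qQQqQqqSqS ⇒ qQQqQqQqqSqS ⇒ qqqQqQqQqqSqS ⇒ qqqqqqQqQqqSqS ⇒ qqqqqqqqqQqqSqS ⇒ qqqqqqqqqqqqqSqS ⇒ qqqqqqqqqqqqqvqS ⇒ qqqqqqqqqqqqqvqv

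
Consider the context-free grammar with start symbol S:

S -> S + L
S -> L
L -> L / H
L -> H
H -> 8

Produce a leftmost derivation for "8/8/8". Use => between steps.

S => L => L/H => L/H/H => H/H/H => 8/H/H => 8/8/H => 8/8/8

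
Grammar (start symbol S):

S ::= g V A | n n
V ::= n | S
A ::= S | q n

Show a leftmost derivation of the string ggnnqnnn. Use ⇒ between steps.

S ⇒ gVA ⇒ gSA ⇒ ggVAA ⇒ ggSAA ⇒ ggnnAA ⇒ ggnnqnA ⇒ ggnnqnS ⇒ ggnnqnnn

S ⇒ gVA   [S ::= g V A]
gVA ⇒ gSA   [V ::= S]
gSA ⇒ ggVAA   [S ::= g V A]
ggVAA ⇒ ggSAA   [V ::= S]
ggSAA ⇒ ggnnAA   [S ::= n n]
ggnnAA ⇒ ggnnqnA   [A ::= q n]
ggnnqnA ⇒ ggnnqnS   [A ::= S]
ggnnqnS ⇒ ggnnqnnn   [S ::= n n]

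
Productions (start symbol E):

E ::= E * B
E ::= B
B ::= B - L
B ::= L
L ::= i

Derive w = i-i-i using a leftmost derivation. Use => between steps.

E => B => B-L => B-L-L => L-L-L => i-L-L => i-i-L => i-i-i

E => B   [E ::= B]
B => B-L   [B ::= B - L]
B-L => B-L-L   [B ::= B - L]
B-L-L => L-L-L   [B ::= L]
L-L-L => i-L-L   [L ::= i]
i-L-L => i-i-L   [L ::= i]
i-i-L => i-i-i   [L ::= i]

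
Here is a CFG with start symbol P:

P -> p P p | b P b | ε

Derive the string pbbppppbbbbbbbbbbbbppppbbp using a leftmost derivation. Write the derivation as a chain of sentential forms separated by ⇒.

P⇒pPp⇒pbPbp⇒pbbPbbp⇒pbbpPpbbp⇒pbbppPppbbp⇒pbbpppPpppbbp⇒pbbppppPppppbbp⇒pbbppppbPbppppbbp⇒pbbppppbbPbbppppbbp⇒pbbppppbbbPbbbppppbbp⇒pbbppppbbbbPbbbbppppbbp⇒pbbppppbbbbbPbbbbbppppbbp⇒pbbppppbbbbbbPbbbbbbppppbbp⇒pbbppppbbbbbbbbbbbbppppbbp

P ⇒ pPp   [P -> p P p]
pPp ⇒ pbPbp   [P -> b P b]
pbPbp ⇒ pbbPbbp   [P -> b P b]
pbbPbbp ⇒ pbbpPpbbp   [P -> p P p]
pbbpPpbbp ⇒ pbbppPppbbp   [P -> p P p]
pbbppPppbbp ⇒ pbbpppPpppbbp   [P -> p P p]
pbbpppPpppbbp ⇒ pbbppppPppppbbp   [P -> p P p]
pbbppppPppppbbp ⇒ pbbppppbPbppppbbp   [P -> b P b]
pbbppppbPbppppbbp ⇒ pbbppppbbPbbppppbbp   [P -> b P b]
pbbppppbbPbbppppbbp ⇒ pbbppppbbbPbbbppppbbp   [P -> b P b]
pbbppppbbbPbbbppppbbp ⇒ pbbppppbbbbPbbbbppppbbp   [P -> b P b]
pbbppppbbbbPbbbbppppbbp ⇒ pbbppppbbbbbPbbbbbppppbbp   [P -> b P b]
pbbppppbbbbbPbbbbbppppbbp ⇒ pbbppppbbbbbbPbbbbbbppppbbp   [P -> b P b]
pbbppppbbbbbbPbbbbbbppppbbp ⇒ pbbppppbbbbbbbbbbbbppppbbp   [P -> ε]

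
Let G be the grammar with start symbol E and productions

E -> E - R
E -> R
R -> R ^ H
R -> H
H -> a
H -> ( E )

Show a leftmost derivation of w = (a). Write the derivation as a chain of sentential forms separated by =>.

E => R => H => (E) => (R) => (H) => (a)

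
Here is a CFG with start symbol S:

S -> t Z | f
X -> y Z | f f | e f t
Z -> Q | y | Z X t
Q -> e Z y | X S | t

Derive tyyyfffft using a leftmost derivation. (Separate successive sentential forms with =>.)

S=>tZ=>tZXt=>tQXt=>tXSXt=>tyZSXt=>tyQSXt=>tyXSSXt=>tyyZSSXt=>tyyySSXt=>tyyyfSXt=>tyyyffXt=>tyyyfffft

S => tZ   [S -> t Z]
tZ => tZXt   [Z -> Z X t]
tZXt => tQXt   [Z -> Q]
tQXt => tXSXt   [Q -> X S]
tXSXt => tyZSXt   [X -> y Z]
tyZSXt => tyQSXt   [Z -> Q]
tyQSXt => tyXSSXt   [Q -> X S]
tyXSSXt => tyyZSSXt   [X -> y Z]
tyyZSSXt => tyyySSXt   [Z -> y]
tyyySSXt => tyyyfSXt   [S -> f]
tyyyfSXt => tyyyffXt   [S -> f]
tyyyffXt => tyyyfffft   [X -> f f]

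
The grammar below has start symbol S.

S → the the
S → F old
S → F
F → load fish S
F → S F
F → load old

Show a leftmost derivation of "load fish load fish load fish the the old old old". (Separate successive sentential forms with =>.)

S => F old => load fish S old => load fish F old old => load fish load fish S old old => load fish load fish F old old old => load fish load fish load fish S old old old => load fish load fish load fish the the old old old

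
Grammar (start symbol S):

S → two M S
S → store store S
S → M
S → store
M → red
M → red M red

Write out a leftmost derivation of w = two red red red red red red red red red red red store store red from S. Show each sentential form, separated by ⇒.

S ⇒ two M S   [S → two M S]
two M S ⇒ two red M red S   [M → red M red]
two red M red S ⇒ two red red M red red S   [M → red M red]
two red red M red red S ⇒ two red red red M red red red S   [M → red M red]
two red red red M red red red S ⇒ two red red red red M red red red red S   [M → red M red]
two red red red red M red red red red S ⇒ two red red red red red M red red red red red S   [M → red M red]
two red red red red red M red red red red red S ⇒ two red red red red red red red red red red red S   [M → red]
two red red red red red red red red red red red S ⇒ two red red red red red red red red red red red store store S   [S → store store S]
two red red red red red red red red red red red store store S ⇒ two red red red red red red red red red red red store store M   [S → M]
two red red red red red red red red red red red store store M ⇒ two red red red red red red red red red red red store store red   [M → red]

S ⇒ two M S ⇒ two red M red S ⇒ two red red M red red S ⇒ two red red red M red red red S ⇒ two red red red red M red red red red S ⇒ two red red red red red M red red red red red S ⇒ two red red red red red red red red red red red S ⇒ two red red red red red red red red red red red store store S ⇒ two red red red red red red red red red red red store store M ⇒ two red red red red red red red red red red red store store red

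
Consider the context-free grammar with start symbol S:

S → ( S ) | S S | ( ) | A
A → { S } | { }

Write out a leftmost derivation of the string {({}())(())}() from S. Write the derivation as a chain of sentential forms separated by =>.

S => SS => AS => {S}S => {SS}S => {(S)S}S => {(SS)S}S => {(AS)S}S => {({}S)S}S => {({}())S}S => {({}())(S)}S => {({}())(())}S => {({}())(())}()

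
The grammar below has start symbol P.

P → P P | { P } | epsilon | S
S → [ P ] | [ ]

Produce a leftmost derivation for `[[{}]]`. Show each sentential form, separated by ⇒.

P ⇒ S ⇒ [P] ⇒ [S] ⇒ [[P]] ⇒ [[{P}]] ⇒ [[{}]]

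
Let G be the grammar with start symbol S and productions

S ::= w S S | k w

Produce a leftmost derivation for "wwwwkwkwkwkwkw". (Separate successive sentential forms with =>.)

S => wSS   [S ::= w S S]
wSS => wwSSS   [S ::= w S S]
wwSSS => wwwSSSS   [S ::= w S S]
wwwSSSS => wwwwSSSSS   [S ::= w S S]
wwwwSSSSS => wwwwkwSSSS   [S ::= k w]
wwwwkwSSSS => wwwwkwkwSSS   [S ::= k w]
wwwwkwkwSSS => wwwwkwkwkwSS   [S ::= k w]
wwwwkwkwkwSS => wwwwkwkwkwkwS   [S ::= k w]
wwwwkwkwkwkwS => wwwwkwkwkwkwkw   [S ::= k w]

S => wSS => wwSSS => wwwSSSS => wwwwSSSSS => wwwwkwSSSS => wwwwkwkwSSS => wwwwkwkwkwSS => wwwwkwkwkwkwS => wwwwkwkwkwkwkw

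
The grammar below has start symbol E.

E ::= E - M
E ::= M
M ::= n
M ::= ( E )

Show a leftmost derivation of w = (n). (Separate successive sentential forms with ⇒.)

E⇒M⇒(E)⇒(M)⇒(n)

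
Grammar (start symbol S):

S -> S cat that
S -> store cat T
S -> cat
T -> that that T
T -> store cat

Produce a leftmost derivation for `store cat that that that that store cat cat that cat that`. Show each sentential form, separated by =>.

S => S cat that => S cat that cat that => store cat T cat that cat that => store cat that that T cat that cat that => store cat that that that that T cat that cat that => store cat that that that that store cat cat that cat that

S => S cat that   [S -> S cat that]
S cat that => S cat that cat that   [S -> S cat that]
S cat that cat that => store cat T cat that cat that   [S -> store cat T]
store cat T cat that cat that => store cat that that T cat that cat that   [T -> that that T]
store cat that that T cat that cat that => store cat that that that that T cat that cat that   [T -> that that T]
store cat that that that that T cat that cat that => store cat that that that that store cat cat that cat that   [T -> store cat]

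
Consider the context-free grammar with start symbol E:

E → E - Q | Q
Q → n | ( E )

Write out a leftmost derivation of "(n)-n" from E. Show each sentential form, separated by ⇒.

E ⇒ E-Q ⇒ Q-Q ⇒ (E)-Q ⇒ (Q)-Q ⇒ (n)-Q ⇒ (n)-n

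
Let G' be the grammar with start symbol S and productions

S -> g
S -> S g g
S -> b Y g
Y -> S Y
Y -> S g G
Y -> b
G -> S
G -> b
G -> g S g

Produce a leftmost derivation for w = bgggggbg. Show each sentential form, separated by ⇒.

S ⇒ bYg   [S -> b Y g]
bYg ⇒ bSYg   [Y -> S Y]
bSYg ⇒ bSggYg   [S -> S g g]
bSggYg ⇒ bSggggYg   [S -> S g g]
bSggggYg ⇒ bgggggYg   [S -> g]
bgggggYg ⇒ bgggggbg   [Y -> b]

S ⇒ bYg ⇒ bSYg ⇒ bSggYg ⇒ bSggggYg ⇒ bgggggYg ⇒ bgggggbg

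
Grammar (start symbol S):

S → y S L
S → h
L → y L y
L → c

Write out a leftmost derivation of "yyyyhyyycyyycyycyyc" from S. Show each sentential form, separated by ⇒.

S ⇒ ySL ⇒ yySLL ⇒ yyySLLL ⇒ yyyySLLLL ⇒ yyyyhLLLL ⇒ yyyyhyLyLLL ⇒ yyyyhyyLyyLLL ⇒ yyyyhyyyLyyyLLL ⇒ yyyyhyyycyyyLLL ⇒ yyyyhyyycyyycLL ⇒ yyyyhyyycyyycyLyL ⇒ yyyyhyyycyyycyyLyyL ⇒ yyyyhyyycyyycyycyyL ⇒ yyyyhyyycyyycyycyyc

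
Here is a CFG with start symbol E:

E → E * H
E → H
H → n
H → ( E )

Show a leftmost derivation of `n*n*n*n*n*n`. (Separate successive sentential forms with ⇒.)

E ⇒ E*H   [E → E * H]
E*H ⇒ E*H*H   [E → E * H]
E*H*H ⇒ E*H*H*H   [E → E * H]
E*H*H*H ⇒ E*H*H*H*H   [E → E * H]
E*H*H*H*H ⇒ E*H*H*H*H*H   [E → E * H]
E*H*H*H*H*H ⇒ H*H*H*H*H*H   [E → H]
H*H*H*H*H*H ⇒ n*H*H*H*H*H   [H → n]
n*H*H*H*H*H ⇒ n*n*H*H*H*H   [H → n]
n*n*H*H*H*H ⇒ n*n*n*H*H*H   [H → n]
n*n*n*H*H*H ⇒ n*n*n*n*H*H   [H → n]
n*n*n*n*H*H ⇒ n*n*n*n*n*H   [H → n]
n*n*n*n*n*H ⇒ n*n*n*n*n*n   [H → n]

E ⇒ E*H ⇒ E*H*H ⇒ E*H*H*H ⇒ E*H*H*H*H ⇒ E*H*H*H*H*H ⇒ H*H*H*H*H*H ⇒ n*H*H*H*H*H ⇒ n*n*H*H*H*H ⇒ n*n*n*H*H*H ⇒ n*n*n*n*H*H ⇒ n*n*n*n*n*H ⇒ n*n*n*n*n*n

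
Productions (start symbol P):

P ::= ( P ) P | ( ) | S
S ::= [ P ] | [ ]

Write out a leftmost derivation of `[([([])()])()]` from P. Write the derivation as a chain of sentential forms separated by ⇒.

P⇒S⇒[P]⇒[(P)P]⇒[(S)P]⇒[([P])P]⇒[([(P)P])P]⇒[([(S)P])P]⇒[([([])P])P]⇒[([([])()])P]⇒[([([])()])()]

P ⇒ S   [P ::= S]
S ⇒ [P]   [S ::= [ P ]]
[P] ⇒ [(P)P]   [P ::= ( P ) P]
[(P)P] ⇒ [(S)P]   [P ::= S]
[(S)P] ⇒ [([P])P]   [S ::= [ P ]]
[([P])P] ⇒ [([(P)P])P]   [P ::= ( P ) P]
[([(P)P])P] ⇒ [([(S)P])P]   [P ::= S]
[([(S)P])P] ⇒ [([([])P])P]   [S ::= [ ]]
[([([])P])P] ⇒ [([([])()])P]   [P ::= ( )]
[([([])()])P] ⇒ [([([])()])()]   [P ::= ( )]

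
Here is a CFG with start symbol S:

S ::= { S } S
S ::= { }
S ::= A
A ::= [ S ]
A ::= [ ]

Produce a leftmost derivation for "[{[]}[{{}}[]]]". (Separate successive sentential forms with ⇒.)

S⇒A⇒[S]⇒[{S}S]⇒[{A}S]⇒[{[]}S]⇒[{[]}A]⇒[{[]}[S]]⇒[{[]}[{S}S]]⇒[{[]}[{{}}S]]⇒[{[]}[{{}}A]]⇒[{[]}[{{}}[]]]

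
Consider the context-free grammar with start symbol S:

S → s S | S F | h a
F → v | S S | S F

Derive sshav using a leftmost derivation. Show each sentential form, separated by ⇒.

S⇒SF⇒sSF⇒ssSF⇒sshaF⇒sshav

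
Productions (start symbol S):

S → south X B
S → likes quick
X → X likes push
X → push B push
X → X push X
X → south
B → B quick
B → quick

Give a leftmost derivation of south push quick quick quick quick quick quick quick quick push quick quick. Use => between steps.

S => south X B => south push B push B => south push B quick push B => south push B quick quick push B => south push B quick quick quick push B => south push B quick quick quick quick push B => south push B quick quick quick quick quick push B => south push B quick quick quick quick quick quick push B => south push B quick quick quick quick quick quick quick push B => south push quick quick quick quick quick quick quick quick push B => south push quick quick quick quick quick quick quick quick push B quick => south push quick quick quick quick quick quick quick quick push quick quick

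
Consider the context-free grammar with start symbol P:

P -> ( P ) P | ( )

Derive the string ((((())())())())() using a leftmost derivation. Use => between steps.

P=>(P)P=>((P)P)P=>(((P)P)P)P=>((((P)P)P)P)P=>((((())P)P)P)P=>((((())())P)P)P=>((((())())())P)P=>((((())())())())P=>((((())())())())()

P => (P)P   [P -> ( P ) P]
(P)P => ((P)P)P   [P -> ( P ) P]
((P)P)P => (((P)P)P)P   [P -> ( P ) P]
(((P)P)P)P => ((((P)P)P)P)P   [P -> ( P ) P]
((((P)P)P)P)P => ((((())P)P)P)P   [P -> ( )]
((((())P)P)P)P => ((((())())P)P)P   [P -> ( )]
((((())())P)P)P => ((((())())())P)P   [P -> ( )]
((((())())())P)P => ((((())())())())P   [P -> ( )]
((((())())())())P => ((((())())())())()   [P -> ( )]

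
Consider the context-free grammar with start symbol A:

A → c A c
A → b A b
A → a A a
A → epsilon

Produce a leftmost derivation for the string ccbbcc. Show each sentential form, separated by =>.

A=>cAc=>ccAcc=>ccbAbcc=>ccbbcc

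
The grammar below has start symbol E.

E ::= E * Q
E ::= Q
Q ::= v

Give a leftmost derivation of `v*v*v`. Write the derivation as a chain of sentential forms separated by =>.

E => E*Q   [E ::= E * Q]
E*Q => E*Q*Q   [E ::= E * Q]
E*Q*Q => Q*Q*Q   [E ::= Q]
Q*Q*Q => v*Q*Q   [Q ::= v]
v*Q*Q => v*v*Q   [Q ::= v]
v*v*Q => v*v*v   [Q ::= v]

E => E*Q => E*Q*Q => Q*Q*Q => v*Q*Q => v*v*Q => v*v*v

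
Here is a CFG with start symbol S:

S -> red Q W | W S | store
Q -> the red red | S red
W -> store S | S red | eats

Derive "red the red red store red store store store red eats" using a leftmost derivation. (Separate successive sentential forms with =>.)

S => red Q W   [S -> red Q W]
red Q W => red the red red W   [Q -> the red red]
red the red red W => red the red red store S   [W -> store S]
red the red red store S => red the red red store red Q W   [S -> red Q W]
red the red red store red Q W => red the red red store red S red W   [Q -> S red]
red the red red store red S red W => red the red red store red W S red W   [S -> W S]
red the red red store red W S red W => red the red red store red store S S red W   [W -> store S]
red the red red store red store S S red W => red the red red store red store store S red W   [S -> store]
red the red red store red store store S red W => red the red red store red store store store red W   [S -> store]
red the red red store red store store store red W => red the red red store red store store store red eats   [W -> eats]

S => red Q W => red the red red W => red the red red store S => red the red red store red Q W => red the red red store red S red W => red the red red store red W S red W => red the red red store red store S S red W => red the red red store red store store S red W => red the red red store red store store store red W => red the red red store red store store store red eats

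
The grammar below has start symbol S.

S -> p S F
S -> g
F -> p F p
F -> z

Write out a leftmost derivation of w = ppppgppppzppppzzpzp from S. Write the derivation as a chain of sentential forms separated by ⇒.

S ⇒ pSF ⇒ ppSFF ⇒ pppSFFF ⇒ ppppSFFFF ⇒ ppppgFFFF ⇒ ppppgpFpFFF ⇒ ppppgppFppFFF ⇒ ppppgpppFpppFFF ⇒ ppppgppppFppppFFF ⇒ ppppgppppzppppFFF ⇒ ppppgppppzppppzFF ⇒ ppppgppppzppppzzF ⇒ ppppgppppzppppzzpFp ⇒ ppppgppppzppppzzpzp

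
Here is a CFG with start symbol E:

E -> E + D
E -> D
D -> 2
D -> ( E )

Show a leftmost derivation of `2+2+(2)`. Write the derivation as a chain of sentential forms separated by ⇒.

E ⇒ E+D ⇒ E+D+D ⇒ D+D+D ⇒ 2+D+D ⇒ 2+2+D ⇒ 2+2+(E) ⇒ 2+2+(D) ⇒ 2+2+(2)

E ⇒ E+D   [E -> E + D]
E+D ⇒ E+D+D   [E -> E + D]
E+D+D ⇒ D+D+D   [E -> D]
D+D+D ⇒ 2+D+D   [D -> 2]
2+D+D ⇒ 2+2+D   [D -> 2]
2+2+D ⇒ 2+2+(E)   [D -> ( E )]
2+2+(E) ⇒ 2+2+(D)   [E -> D]
2+2+(D) ⇒ 2+2+(2)   [D -> 2]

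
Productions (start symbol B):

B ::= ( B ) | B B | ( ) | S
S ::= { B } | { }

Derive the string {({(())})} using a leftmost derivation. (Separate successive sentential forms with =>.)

B=>S=>{B}=>{(B)}=>{(S)}=>{({B})}=>{({(B)})}=>{({(())})}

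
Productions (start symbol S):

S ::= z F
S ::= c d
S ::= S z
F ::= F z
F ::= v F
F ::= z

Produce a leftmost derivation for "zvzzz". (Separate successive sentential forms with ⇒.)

S ⇒ Sz   [S ::= S z]
Sz ⇒ Szz   [S ::= S z]
Szz ⇒ zFzz   [S ::= z F]
zFzz ⇒ zvFzz   [F ::= v F]
zvFzz ⇒ zvzzz   [F ::= z]

S ⇒ Sz ⇒ Szz ⇒ zFzz ⇒ zvFzz ⇒ zvzzz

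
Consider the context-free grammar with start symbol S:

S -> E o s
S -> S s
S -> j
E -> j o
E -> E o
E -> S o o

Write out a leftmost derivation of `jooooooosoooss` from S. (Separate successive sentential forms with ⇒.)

S ⇒ Ss ⇒ Eoss ⇒ Soooss ⇒ Eosoooss ⇒ Eoosoooss ⇒ Eooosoooss ⇒ Eoooosoooss ⇒ Eooooosoooss ⇒ Eoooooosoooss ⇒ jooooooosoooss

S ⇒ Ss   [S -> S s]
Ss ⇒ Eoss   [S -> E o s]
Eoss ⇒ Soooss   [E -> S o o]
Soooss ⇒ Eosoooss   [S -> E o s]
Eosoooss ⇒ Eoosoooss   [E -> E o]
Eoosoooss ⇒ Eooosoooss   [E -> E o]
Eooosoooss ⇒ Eoooosoooss   [E -> E o]
Eoooosoooss ⇒ Eooooosoooss   [E -> E o]
Eooooosoooss ⇒ Eoooooosoooss   [E -> E o]
Eoooooosoooss ⇒ jooooooosoooss   [E -> j o]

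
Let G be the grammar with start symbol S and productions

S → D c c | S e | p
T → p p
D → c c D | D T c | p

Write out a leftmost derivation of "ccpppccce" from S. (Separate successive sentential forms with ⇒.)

S⇒Se⇒Dcce⇒ccDcce⇒ccDTccce⇒ccpTccce⇒ccpppccce

S ⇒ Se   [S → S e]
Se ⇒ Dcce   [S → D c c]
Dcce ⇒ ccDcce   [D → c c D]
ccDcce ⇒ ccDTccce   [D → D T c]
ccDTccce ⇒ ccpTccce   [D → p]
ccpTccce ⇒ ccpppccce   [T → p p]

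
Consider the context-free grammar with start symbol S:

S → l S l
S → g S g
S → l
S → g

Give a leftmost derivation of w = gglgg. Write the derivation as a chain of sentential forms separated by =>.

S => gSg   [S → g S g]
gSg => ggSgg   [S → g S g]
ggSgg => gglgg   [S → l]

S => gSg => ggSgg => gglgg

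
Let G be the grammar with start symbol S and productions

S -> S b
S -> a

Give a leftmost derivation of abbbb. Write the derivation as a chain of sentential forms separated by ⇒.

S ⇒ Sb   [S -> S b]
Sb ⇒ Sbb   [S -> S b]
Sbb ⇒ Sbbb   [S -> S b]
Sbbb ⇒ Sbbbb   [S -> S b]
Sbbbb ⇒ abbbb   [S -> a]

S ⇒ Sb ⇒ Sbb ⇒ Sbbb ⇒ Sbbbb ⇒ abbbb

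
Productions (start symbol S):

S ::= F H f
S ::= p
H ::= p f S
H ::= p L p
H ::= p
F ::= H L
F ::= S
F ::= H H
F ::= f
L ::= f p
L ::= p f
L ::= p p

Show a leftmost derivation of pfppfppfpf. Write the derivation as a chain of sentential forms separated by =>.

S => FHf => HLHf => pfSLHf => pfpLHf => pfppfHf => pfppfpLpf => pfppfppfpf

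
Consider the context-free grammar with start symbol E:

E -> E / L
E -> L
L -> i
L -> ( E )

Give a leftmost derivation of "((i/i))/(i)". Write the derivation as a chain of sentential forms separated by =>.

E => E/L   [E -> E / L]
E/L => L/L   [E -> L]
L/L => (E)/L   [L -> ( E )]
(E)/L => (L)/L   [E -> L]
(L)/L => ((E))/L   [L -> ( E )]
((E))/L => ((E/L))/L   [E -> E / L]
((E/L))/L => ((L/L))/L   [E -> L]
((L/L))/L => ((i/L))/L   [L -> i]
((i/L))/L => ((i/i))/L   [L -> i]
((i/i))/L => ((i/i))/(E)   [L -> ( E )]
((i/i))/(E) => ((i/i))/(L)   [E -> L]
((i/i))/(L) => ((i/i))/(i)   [L -> i]

E => E/L => L/L => (E)/L => (L)/L => ((E))/L => ((E/L))/L => ((L/L))/L => ((i/L))/L => ((i/i))/L => ((i/i))/(E) => ((i/i))/(L) => ((i/i))/(i)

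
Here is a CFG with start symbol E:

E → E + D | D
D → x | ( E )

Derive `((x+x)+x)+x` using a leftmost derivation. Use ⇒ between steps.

E⇒E+D⇒D+D⇒(E)+D⇒(E+D)+D⇒(D+D)+D⇒((E)+D)+D⇒((E+D)+D)+D⇒((D+D)+D)+D⇒((x+D)+D)+D⇒((x+x)+D)+D⇒((x+x)+x)+D⇒((x+x)+x)+x

E ⇒ E+D   [E → E + D]
E+D ⇒ D+D   [E → D]
D+D ⇒ (E)+D   [D → ( E )]
(E)+D ⇒ (E+D)+D   [E → E + D]
(E+D)+D ⇒ (D+D)+D   [E → D]
(D+D)+D ⇒ ((E)+D)+D   [D → ( E )]
((E)+D)+D ⇒ ((E+D)+D)+D   [E → E + D]
((E+D)+D)+D ⇒ ((D+D)+D)+D   [E → D]
((D+D)+D)+D ⇒ ((x+D)+D)+D   [D → x]
((x+D)+D)+D ⇒ ((x+x)+D)+D   [D → x]
((x+x)+D)+D ⇒ ((x+x)+x)+D   [D → x]
((x+x)+x)+D ⇒ ((x+x)+x)+x   [D → x]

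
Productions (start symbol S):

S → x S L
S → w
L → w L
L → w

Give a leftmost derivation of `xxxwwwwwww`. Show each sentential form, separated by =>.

S => xSL => xxSLL => xxxSLLL => xxxwLLL => xxxwwLLL => xxxwwwLLL => xxxwwwwLL => xxxwwwwwLL => xxxwwwwwwL => xxxwwwwwww

S => xSL   [S → x S L]
xSL => xxSLL   [S → x S L]
xxSLL => xxxSLLL   [S → x S L]
xxxSLLL => xxxwLLL   [S → w]
xxxwLLL => xxxwwLLL   [L → w L]
xxxwwLLL => xxxwwwLLL   [L → w L]
xxxwwwLLL => xxxwwwwLL   [L → w]
xxxwwwwLL => xxxwwwwwLL   [L → w L]
xxxwwwwwLL => xxxwwwwwwL   [L → w]
xxxwwwwwwL => xxxwwwwwww   [L → w]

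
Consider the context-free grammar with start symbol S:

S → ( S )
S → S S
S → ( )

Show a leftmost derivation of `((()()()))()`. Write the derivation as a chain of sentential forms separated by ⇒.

S ⇒ SS   [S → S S]
SS ⇒ (S)S   [S → ( S )]
(S)S ⇒ ((S))S   [S → ( S )]
((S))S ⇒ ((SS))S   [S → S S]
((SS))S ⇒ ((SSS))S   [S → S S]
((SSS))S ⇒ ((()SS))S   [S → ( )]
((()SS))S ⇒ ((()()S))S   [S → ( )]
((()()S))S ⇒ ((()()()))S   [S → ( )]
((()()()))S ⇒ ((()()()))()   [S → ( )]

S ⇒ SS ⇒ (S)S ⇒ ((S))S ⇒ ((SS))S ⇒ ((SSS))S ⇒ ((()SS))S ⇒ ((()()S))S ⇒ ((()()()))S ⇒ ((()()()))()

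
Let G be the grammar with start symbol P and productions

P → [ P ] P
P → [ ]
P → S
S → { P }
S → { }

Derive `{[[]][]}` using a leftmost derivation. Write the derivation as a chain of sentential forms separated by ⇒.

P⇒S⇒{P}⇒{[P]P}⇒{[[]]P}⇒{[[]][]}

P ⇒ S   [P → S]
S ⇒ {P}   [S → { P }]
{P} ⇒ {[P]P}   [P → [ P ] P]
{[P]P} ⇒ {[[]]P}   [P → [ ]]
{[[]]P} ⇒ {[[]][]}   [P → [ ]]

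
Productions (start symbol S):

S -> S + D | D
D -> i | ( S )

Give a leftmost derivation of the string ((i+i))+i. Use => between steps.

S=>S+D=>D+D=>(S)+D=>(D)+D=>((S))+D=>((S+D))+D=>((D+D))+D=>((i+D))+D=>((i+i))+D=>((i+i))+i

S => S+D   [S -> S + D]
S+D => D+D   [S -> D]
D+D => (S)+D   [D -> ( S )]
(S)+D => (D)+D   [S -> D]
(D)+D => ((S))+D   [D -> ( S )]
((S))+D => ((S+D))+D   [S -> S + D]
((S+D))+D => ((D+D))+D   [S -> D]
((D+D))+D => ((i+D))+D   [D -> i]
((i+D))+D => ((i+i))+D   [D -> i]
((i+i))+D => ((i+i))+i   [D -> i]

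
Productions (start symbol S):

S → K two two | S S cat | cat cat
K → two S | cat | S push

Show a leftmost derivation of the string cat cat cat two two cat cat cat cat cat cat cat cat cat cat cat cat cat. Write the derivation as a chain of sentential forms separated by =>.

S => S S cat => S S cat S cat => S S cat S cat S cat => S S cat S cat S cat S cat => cat cat S cat S cat S cat S cat => cat cat S S cat cat S cat S cat S cat => cat cat K two two S cat cat S cat S cat S cat => cat cat cat two two S cat cat S cat S cat S cat => cat cat cat two two cat cat cat cat S cat S cat S cat => cat cat cat two two cat cat cat cat cat cat cat S cat S cat => cat cat cat two two cat cat cat cat cat cat cat cat cat cat S cat => cat cat cat two two cat cat cat cat cat cat cat cat cat cat cat cat cat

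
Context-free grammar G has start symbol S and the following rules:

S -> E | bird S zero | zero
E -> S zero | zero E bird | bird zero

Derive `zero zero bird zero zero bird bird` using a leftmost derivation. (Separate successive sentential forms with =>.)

S => E => zero E bird => zero zero E bird bird => zero zero S zero bird bird => zero zero E zero bird bird => zero zero bird zero zero bird bird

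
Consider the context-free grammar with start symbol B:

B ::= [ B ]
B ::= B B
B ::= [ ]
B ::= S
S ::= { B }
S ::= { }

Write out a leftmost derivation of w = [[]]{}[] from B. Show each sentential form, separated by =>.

B => BB   [B ::= B B]
BB => [B]B   [B ::= [ B ]]
[B]B => [[]]B   [B ::= [ ]]
[[]]B => [[]]BB   [B ::= B B]
[[]]BB => [[]]SB   [B ::= S]
[[]]SB => [[]]{}B   [S ::= { }]
[[]]{}B => [[]]{}[]   [B ::= [ ]]

B => BB => [B]B => [[]]B => [[]]BB => [[]]SB => [[]]{}B => [[]]{}[]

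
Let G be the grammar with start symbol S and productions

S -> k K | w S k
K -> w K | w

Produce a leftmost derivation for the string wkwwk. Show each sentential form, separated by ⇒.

S⇒wSk⇒wkKk⇒wkwKk⇒wkwwk

S ⇒ wSk   [S -> w S k]
wSk ⇒ wkKk   [S -> k K]
wkKk ⇒ wkwKk   [K -> w K]
wkwKk ⇒ wkwwk   [K -> w]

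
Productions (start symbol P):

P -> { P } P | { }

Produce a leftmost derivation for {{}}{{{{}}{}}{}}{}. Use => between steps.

P => {P}P => {{}}P => {{}}{P}P => {{}}{{P}P}P => {{}}{{{P}P}P}P => {{}}{{{{}}P}P}P => {{}}{{{{}}{}}P}P => {{}}{{{{}}{}}{}}P => {{}}{{{{}}{}}{}}{}

P => {P}P   [P -> { P } P]
{P}P => {{}}P   [P -> { }]
{{}}P => {{}}{P}P   [P -> { P } P]
{{}}{P}P => {{}}{{P}P}P   [P -> { P } P]
{{}}{{P}P}P => {{}}{{{P}P}P}P   [P -> { P } P]
{{}}{{{P}P}P}P => {{}}{{{{}}P}P}P   [P -> { }]
{{}}{{{{}}P}P}P => {{}}{{{{}}{}}P}P   [P -> { }]
{{}}{{{{}}{}}P}P => {{}}{{{{}}{}}{}}P   [P -> { }]
{{}}{{{{}}{}}{}}P => {{}}{{{{}}{}}{}}{}   [P -> { }]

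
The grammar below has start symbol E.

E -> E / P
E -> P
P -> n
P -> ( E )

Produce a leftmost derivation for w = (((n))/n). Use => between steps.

E => P   [E -> P]
P => (E)   [P -> ( E )]
(E) => (E/P)   [E -> E / P]
(E/P) => (P/P)   [E -> P]
(P/P) => ((E)/P)   [P -> ( E )]
((E)/P) => ((P)/P)   [E -> P]
((P)/P) => (((E))/P)   [P -> ( E )]
(((E))/P) => (((P))/P)   [E -> P]
(((P))/P) => (((n))/P)   [P -> n]
(((n))/P) => (((n))/n)   [P -> n]

E => P => (E) => (E/P) => (P/P) => ((E)/P) => ((P)/P) => (((E))/P) => (((P))/P) => (((n))/P) => (((n))/n)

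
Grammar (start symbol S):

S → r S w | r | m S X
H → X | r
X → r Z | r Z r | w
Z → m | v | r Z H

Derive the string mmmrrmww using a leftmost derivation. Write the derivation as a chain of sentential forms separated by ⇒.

S ⇒ mSX   [S → m S X]
mSX ⇒ mmSXX   [S → m S X]
mmSXX ⇒ mmmSXXX   [S → m S X]
mmmSXXX ⇒ mmmrXXX   [S → r]
mmmrXXX ⇒ mmmrrZXX   [X → r Z]
mmmrrZXX ⇒ mmmrrmXX   [Z → m]
mmmrrmXX ⇒ mmmrrmwX   [X → w]
mmmrrmwX ⇒ mmmrrmww   [X → w]

S⇒mSX⇒mmSXX⇒mmmSXXX⇒mmmrXXX⇒mmmrrZXX⇒mmmrrmXX⇒mmmrrmwX⇒mmmrrmww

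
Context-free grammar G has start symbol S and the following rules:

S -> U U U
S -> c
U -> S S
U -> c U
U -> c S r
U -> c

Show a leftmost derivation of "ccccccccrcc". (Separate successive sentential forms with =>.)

S => UUU => cUU => ccUU => cccUU => cccSSU => ccccSU => ccccUUUU => ccccSSUUU => cccccSUUU => ccccccUUU => cccccccSrUU => ccccccccrUU => ccccccccrcU => ccccccccrcc

S => UUU   [S -> U U U]
UUU => cUU   [U -> c]
cUU => ccUU   [U -> c U]
ccUU => cccUU   [U -> c U]
cccUU => cccSSU   [U -> S S]
cccSSU => ccccSU   [S -> c]
ccccSU => ccccUUUU   [S -> U U U]
ccccUUUU => ccccSSUUU   [U -> S S]
ccccSSUUU => cccccSUUU   [S -> c]
cccccSUUU => ccccccUUU   [S -> c]
ccccccUUU => cccccccSrUU   [U -> c S r]
cccccccSrUU => ccccccccrUU   [S -> c]
ccccccccrUU => ccccccccrcU   [U -> c]
ccccccccrcU => ccccccccrcc   [U -> c]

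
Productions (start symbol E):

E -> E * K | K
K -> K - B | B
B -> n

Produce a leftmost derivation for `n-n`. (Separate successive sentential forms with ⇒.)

E ⇒ K ⇒ K-B ⇒ B-B ⇒ n-B ⇒ n-n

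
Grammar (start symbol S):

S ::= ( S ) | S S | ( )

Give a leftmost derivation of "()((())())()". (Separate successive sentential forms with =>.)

S => SS   [S ::= S S]
SS => ()S   [S ::= ( )]
()S => ()SS   [S ::= S S]
()SS => ()(S)S   [S ::= ( S )]
()(S)S => ()(SS)S   [S ::= S S]
()(SS)S => ()((S)S)S   [S ::= ( S )]
()((S)S)S => ()((())S)S   [S ::= ( )]
()((())S)S => ()((())())S   [S ::= ( )]
()((())())S => ()((())())()   [S ::= ( )]

S => SS => ()S => ()SS => ()(S)S => ()(SS)S => ()((S)S)S => ()((())S)S => ()((())())S => ()((())())()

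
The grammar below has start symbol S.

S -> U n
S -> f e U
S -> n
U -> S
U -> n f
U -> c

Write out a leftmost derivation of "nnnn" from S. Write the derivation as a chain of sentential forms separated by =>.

S => Un => Sn => Unn => Snn => Unnn => Snnn => nnnn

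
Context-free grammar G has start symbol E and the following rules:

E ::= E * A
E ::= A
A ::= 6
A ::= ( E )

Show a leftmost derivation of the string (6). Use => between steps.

E => A   [E ::= A]
A => (E)   [A ::= ( E )]
(E) => (A)   [E ::= A]
(A) => (6)   [A ::= 6]

E => A => (E) => (A) => (6)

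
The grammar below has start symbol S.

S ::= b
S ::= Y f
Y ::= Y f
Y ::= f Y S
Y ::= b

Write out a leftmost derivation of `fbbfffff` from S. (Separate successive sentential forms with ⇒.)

S ⇒ Yf ⇒ fYSf ⇒ fbSf ⇒ fbYff ⇒ fbYfff ⇒ fbYffff ⇒ fbYfffff ⇒ fbbfffff

S ⇒ Yf   [S ::= Y f]
Yf ⇒ fYSf   [Y ::= f Y S]
fYSf ⇒ fbSf   [Y ::= b]
fbSf ⇒ fbYff   [S ::= Y f]
fbYff ⇒ fbYfff   [Y ::= Y f]
fbYfff ⇒ fbYffff   [Y ::= Y f]
fbYffff ⇒ fbYfffff   [Y ::= Y f]
fbYfffff ⇒ fbbfffff   [Y ::= b]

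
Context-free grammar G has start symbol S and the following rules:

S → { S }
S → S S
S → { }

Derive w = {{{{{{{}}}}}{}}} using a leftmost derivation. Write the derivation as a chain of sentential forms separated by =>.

S=>{S}=>{{S}}=>{{SS}}=>{{{S}S}}=>{{{{S}}S}}=>{{{{{S}}}S}}=>{{{{{{S}}}}S}}=>{{{{{{{}}}}}S}}=>{{{{{{{}}}}}{}}}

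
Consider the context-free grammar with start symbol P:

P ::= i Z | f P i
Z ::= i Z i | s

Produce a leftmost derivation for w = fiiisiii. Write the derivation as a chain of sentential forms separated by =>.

P => fPi => fiZi => fiiZii => fiiiZiii => fiiisiii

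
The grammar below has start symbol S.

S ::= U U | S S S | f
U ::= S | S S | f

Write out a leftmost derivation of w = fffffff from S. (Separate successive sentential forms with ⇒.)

S ⇒ SSS ⇒ SSSSS ⇒ SSSSSSS ⇒ fSSSSSS ⇒ ffSSSSS ⇒ fffSSSS ⇒ ffffSSS ⇒ fffffSS ⇒ ffffffS ⇒ fffffff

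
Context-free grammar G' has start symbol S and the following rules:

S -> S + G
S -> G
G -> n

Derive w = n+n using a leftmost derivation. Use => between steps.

S => S+G => G+G => n+G => n+n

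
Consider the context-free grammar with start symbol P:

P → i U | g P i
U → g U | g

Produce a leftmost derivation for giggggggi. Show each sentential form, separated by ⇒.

P ⇒ gPi   [P → g P i]
gPi ⇒ giUi   [P → i U]
giUi ⇒ gigUi   [U → g U]
gigUi ⇒ giggUi   [U → g U]
giggUi ⇒ gigggUi   [U → g U]
gigggUi ⇒ giggggUi   [U → g U]
giggggUi ⇒ gigggggUi   [U → g U]
gigggggUi ⇒ giggggggi   [U → g]

P ⇒ gPi ⇒ giUi ⇒ gigUi ⇒ giggUi ⇒ gigggUi ⇒ giggggUi ⇒ gigggggUi ⇒ giggggggi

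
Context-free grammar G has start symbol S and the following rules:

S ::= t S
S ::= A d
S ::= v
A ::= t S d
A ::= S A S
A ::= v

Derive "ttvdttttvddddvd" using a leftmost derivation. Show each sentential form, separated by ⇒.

S ⇒ tS ⇒ tAd ⇒ tSASd ⇒ ttSASd ⇒ ttAdASd ⇒ ttvdASd ⇒ ttvdtSdSd ⇒ ttvdtAddSd ⇒ ttvdttSdddSd ⇒ ttvdtttSdddSd ⇒ ttvdttttSdddSd ⇒ ttvdttttAddddSd ⇒ ttvdttttvddddSd ⇒ ttvdttttvddddvd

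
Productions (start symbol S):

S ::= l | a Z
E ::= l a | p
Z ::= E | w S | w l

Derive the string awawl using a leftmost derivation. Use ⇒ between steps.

S ⇒ aZ   [S ::= a Z]
aZ ⇒ awS   [Z ::= w S]
awS ⇒ awaZ   [S ::= a Z]
awaZ ⇒ awawS   [Z ::= w S]
awawS ⇒ awawl   [S ::= l]

S ⇒ aZ ⇒ awS ⇒ awaZ ⇒ awawS ⇒ awawl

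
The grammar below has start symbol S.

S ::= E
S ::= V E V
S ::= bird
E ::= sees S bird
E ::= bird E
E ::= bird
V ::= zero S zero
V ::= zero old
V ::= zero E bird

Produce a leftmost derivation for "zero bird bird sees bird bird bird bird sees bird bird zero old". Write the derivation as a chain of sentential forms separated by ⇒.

S ⇒ V E V ⇒ zero E bird E V ⇒ zero bird E bird E V ⇒ zero bird bird E bird E V ⇒ zero bird bird sees S bird bird E V ⇒ zero bird bird sees bird bird bird E V ⇒ zero bird bird sees bird bird bird bird E V ⇒ zero bird bird sees bird bird bird bird sees S bird V ⇒ zero bird bird sees bird bird bird bird sees bird bird V ⇒ zero bird bird sees bird bird bird bird sees bird bird zero old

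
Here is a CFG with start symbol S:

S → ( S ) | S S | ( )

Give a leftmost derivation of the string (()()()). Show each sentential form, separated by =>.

S => (S)   [S → ( S )]
(S) => (SS)   [S → S S]
(SS) => (()S)   [S → ( )]
(()S) => (()SS)   [S → S S]
(()SS) => (()()S)   [S → ( )]
(()()S) => (()()())   [S → ( )]

S=>(S)=>(SS)=>(()S)=>(()SS)=>(()()S)=>(()()())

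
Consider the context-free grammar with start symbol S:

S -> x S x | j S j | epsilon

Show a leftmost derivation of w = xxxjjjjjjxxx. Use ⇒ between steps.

S ⇒ xSx   [S -> x S x]
xSx ⇒ xxSxx   [S -> x S x]
xxSxx ⇒ xxxSxxx   [S -> x S x]
xxxSxxx ⇒ xxxjSjxxx   [S -> j S j]
xxxjSjxxx ⇒ xxxjjSjjxxx   [S -> j S j]
xxxjjSjjxxx ⇒ xxxjjjSjjjxxx   [S -> j S j]
xxxjjjSjjjxxx ⇒ xxxjjjjjjxxx   [S -> epsilon]

S ⇒ xSx ⇒ xxSxx ⇒ xxxSxxx ⇒ xxxjSjxxx ⇒ xxxjjSjjxxx ⇒ xxxjjjSjjjxxx ⇒ xxxjjjjjjxxx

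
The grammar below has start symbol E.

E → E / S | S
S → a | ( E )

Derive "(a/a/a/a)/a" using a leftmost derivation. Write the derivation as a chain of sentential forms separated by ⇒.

E ⇒ E/S   [E → E / S]
E/S ⇒ S/S   [E → S]
S/S ⇒ (E)/S   [S → ( E )]
(E)/S ⇒ (E/S)/S   [E → E / S]
(E/S)/S ⇒ (E/S/S)/S   [E → E / S]
(E/S/S)/S ⇒ (E/S/S/S)/S   [E → E / S]
(E/S/S/S)/S ⇒ (S/S/S/S)/S   [E → S]
(S/S/S/S)/S ⇒ (a/S/S/S)/S   [S → a]
(a/S/S/S)/S ⇒ (a/a/S/S)/S   [S → a]
(a/a/S/S)/S ⇒ (a/a/a/S)/S   [S → a]
(a/a/a/S)/S ⇒ (a/a/a/a)/S   [S → a]
(a/a/a/a)/S ⇒ (a/a/a/a)/a   [S → a]

E ⇒ E/S ⇒ S/S ⇒ (E)/S ⇒ (E/S)/S ⇒ (E/S/S)/S ⇒ (E/S/S/S)/S ⇒ (S/S/S/S)/S ⇒ (a/S/S/S)/S ⇒ (a/a/S/S)/S ⇒ (a/a/a/S)/S ⇒ (a/a/a/a)/S ⇒ (a/a/a/a)/a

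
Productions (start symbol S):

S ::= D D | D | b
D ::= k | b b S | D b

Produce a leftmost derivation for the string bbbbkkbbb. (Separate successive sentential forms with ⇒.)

S ⇒ DD ⇒ bbSD ⇒ bbDD ⇒ bbbbSD ⇒ bbbbDDD ⇒ bbbbkDD ⇒ bbbbkkD ⇒ bbbbkkbbS ⇒ bbbbkkbbb

S ⇒ DD   [S ::= D D]
DD ⇒ bbSD   [D ::= b b S]
bbSD ⇒ bbDD   [S ::= D]
bbDD ⇒ bbbbSD   [D ::= b b S]
bbbbSD ⇒ bbbbDDD   [S ::= D D]
bbbbDDD ⇒ bbbbkDD   [D ::= k]
bbbbkDD ⇒ bbbbkkD   [D ::= k]
bbbbkkD ⇒ bbbbkkbbS   [D ::= b b S]
bbbbkkbbS ⇒ bbbbkkbbb   [S ::= b]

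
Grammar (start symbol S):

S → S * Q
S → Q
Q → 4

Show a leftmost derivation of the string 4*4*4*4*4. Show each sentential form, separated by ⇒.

S⇒S*Q⇒S*Q*Q⇒S*Q*Q*Q⇒S*Q*Q*Q*Q⇒Q*Q*Q*Q*Q⇒4*Q*Q*Q*Q⇒4*4*Q*Q*Q⇒4*4*4*Q*Q⇒4*4*4*4*Q⇒4*4*4*4*4

S ⇒ S*Q   [S → S * Q]
S*Q ⇒ S*Q*Q   [S → S * Q]
S*Q*Q ⇒ S*Q*Q*Q   [S → S * Q]
S*Q*Q*Q ⇒ S*Q*Q*Q*Q   [S → S * Q]
S*Q*Q*Q*Q ⇒ Q*Q*Q*Q*Q   [S → Q]
Q*Q*Q*Q*Q ⇒ 4*Q*Q*Q*Q   [Q → 4]
4*Q*Q*Q*Q ⇒ 4*4*Q*Q*Q   [Q → 4]
4*4*Q*Q*Q ⇒ 4*4*4*Q*Q   [Q → 4]
4*4*4*Q*Q ⇒ 4*4*4*4*Q   [Q → 4]
4*4*4*4*Q ⇒ 4*4*4*4*4   [Q → 4]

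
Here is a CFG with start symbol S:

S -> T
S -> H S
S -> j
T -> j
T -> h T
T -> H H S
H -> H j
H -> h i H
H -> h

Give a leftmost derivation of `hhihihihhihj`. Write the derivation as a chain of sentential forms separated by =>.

S => HS   [S -> H S]
HS => hS   [H -> h]
hS => hT   [S -> T]
hT => hHHS   [T -> H H S]
hHHS => hhiHHS   [H -> h i H]
hhiHHS => hhihiHHS   [H -> h i H]
hhihiHHS => hhihihiHHS   [H -> h i H]
hhihihiHHS => hhihihihHS   [H -> h]
hhihihihHS => hhihihihhiHS   [H -> h i H]
hhihihihhiHS => hhihihihhihS   [H -> h]
hhihihihhihS => hhihihihhihj   [S -> j]

S => HS => hS => hT => hHHS => hhiHHS => hhihiHHS => hhihihiHHS => hhihihihHS => hhihihihhiHS => hhihihihhihS => hhihihihhihj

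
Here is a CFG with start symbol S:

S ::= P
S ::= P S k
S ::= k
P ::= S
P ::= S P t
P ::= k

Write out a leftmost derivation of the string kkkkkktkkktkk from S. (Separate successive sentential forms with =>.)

S => PSk   [S ::= P S k]
PSk => SPtSk   [P ::= S P t]
SPtSk => PSkPtSk   [S ::= P S k]
PSkPtSk => SPtSkPtSk   [P ::= S P t]
SPtSkPtSk => PSkPtSkPtSk   [S ::= P S k]
PSkPtSkPtSk => kSkPtSkPtSk   [P ::= k]
kSkPtSkPtSk => kPSkkPtSkPtSk   [S ::= P S k]
kPSkkPtSkPtSk => kkSkkPtSkPtSk   [P ::= k]
kkSkkPtSkPtSk => kkPkkPtSkPtSk   [S ::= P]
kkPkkPtSkPtSk => kkkkkPtSkPtSk   [P ::= k]
kkkkkPtSkPtSk => kkkkkktSkPtSk   [P ::= k]
kkkkkktSkPtSk => kkkkkktkkPtSk   [S ::= k]
kkkkkktkkPtSk => kkkkkktkkktSk   [P ::= k]
kkkkkktkkktSk => kkkkkktkkktkk   [S ::= k]

S => PSk => SPtSk => PSkPtSk => SPtSkPtSk => PSkPtSkPtSk => kSkPtSkPtSk => kPSkkPtSkPtSk => kkSkkPtSkPtSk => kkPkkPtSkPtSk => kkkkkPtSkPtSk => kkkkkktSkPtSk => kkkkkktkkPtSk => kkkkkktkkktSk => kkkkkktkkktkk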